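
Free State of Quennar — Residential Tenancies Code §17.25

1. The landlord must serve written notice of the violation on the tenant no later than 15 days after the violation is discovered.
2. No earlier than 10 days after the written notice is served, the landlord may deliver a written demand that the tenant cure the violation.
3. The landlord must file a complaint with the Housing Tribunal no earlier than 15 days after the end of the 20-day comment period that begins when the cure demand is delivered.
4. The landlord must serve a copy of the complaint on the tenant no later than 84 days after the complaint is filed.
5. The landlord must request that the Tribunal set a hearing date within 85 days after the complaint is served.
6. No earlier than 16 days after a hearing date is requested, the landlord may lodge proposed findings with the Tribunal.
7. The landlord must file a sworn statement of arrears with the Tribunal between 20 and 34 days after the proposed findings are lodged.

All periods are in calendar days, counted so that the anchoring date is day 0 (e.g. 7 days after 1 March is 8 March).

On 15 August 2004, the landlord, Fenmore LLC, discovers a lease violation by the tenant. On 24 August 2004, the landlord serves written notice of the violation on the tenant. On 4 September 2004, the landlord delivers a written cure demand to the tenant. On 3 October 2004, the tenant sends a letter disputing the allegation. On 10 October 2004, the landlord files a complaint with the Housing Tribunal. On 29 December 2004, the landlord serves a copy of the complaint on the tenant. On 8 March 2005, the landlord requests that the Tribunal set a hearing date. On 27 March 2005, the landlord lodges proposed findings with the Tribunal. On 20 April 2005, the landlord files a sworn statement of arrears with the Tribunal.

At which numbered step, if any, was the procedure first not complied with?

Step 1: 15 days after 15 August 2004 (when the violation is discovered) is 30 August 2004; completed 24 August 2004, before the deadline.
Step 2: the earliest permitted date is 10 days after 24 August 2004 (when the written notice is served), i.e. 3 September 2004; done 4 September 2004 — permitted.
Step 3: the earliest permitted date is 15 days after 24 September 2004 (end of the 20-day comment period, which began when the cure demand is delivered on 4 September 2004), i.e. 9 October 2004; done 10 October 2004 — permitted.
Step 4: 84 days after 10 October 2004 (when the complaint is filed) is 2 January 2005; 29 December 2004 is within that limit.
Step 5: 85 days after 29 December 2004 (when the complaint is served) is 24 March 2005; completed 8 March 2005, before the deadline.
Step 6: the earliest permitted date is 16 days after 8 March 2005 (when a hearing date is requested), i.e. 24 March 2005; done 27 March 2005 — permitted.
Step 7: the window is 20–34 days after 27 March 2005 (when the proposed findings are lodged), so 16 April 2005 through 30 April 2005; 20 April 2005 falls inside that range.

None — every step was satisfied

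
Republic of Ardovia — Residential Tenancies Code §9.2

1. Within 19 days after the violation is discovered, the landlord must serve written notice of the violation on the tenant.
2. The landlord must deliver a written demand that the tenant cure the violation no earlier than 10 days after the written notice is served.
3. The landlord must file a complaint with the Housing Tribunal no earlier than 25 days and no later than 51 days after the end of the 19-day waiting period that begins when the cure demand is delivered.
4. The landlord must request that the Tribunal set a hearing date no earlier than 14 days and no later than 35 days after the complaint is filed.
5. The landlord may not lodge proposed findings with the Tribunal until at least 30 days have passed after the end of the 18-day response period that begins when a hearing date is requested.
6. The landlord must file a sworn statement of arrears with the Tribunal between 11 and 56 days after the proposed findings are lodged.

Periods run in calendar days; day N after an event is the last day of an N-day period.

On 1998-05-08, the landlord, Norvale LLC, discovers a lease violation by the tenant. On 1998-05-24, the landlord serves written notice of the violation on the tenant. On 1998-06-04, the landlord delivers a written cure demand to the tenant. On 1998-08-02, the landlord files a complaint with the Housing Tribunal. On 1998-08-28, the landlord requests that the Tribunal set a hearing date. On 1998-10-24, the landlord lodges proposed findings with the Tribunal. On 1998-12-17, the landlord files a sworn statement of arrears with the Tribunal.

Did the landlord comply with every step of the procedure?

Yes

(1) due by 1998-05-08 + 19 days = 1998-05-27; 1998-05-24 is within that limit.
(2) permitted from 1998-05-24 + 10 days = 1998-06-03 onward; done 1998-06-04, after the minimum wait.
(3) the permitted window runs from 1998-06-23 + 25 = 1998-07-18 to 1998-06-23 + 51 = 1998-08-13; done 1998-08-02 — within the window.
(4) the permitted window runs from 1998-08-02 + 14 = 1998-08-16 to 1998-08-02 + 35 = 1998-09-06; done 1998-08-28 — within the window.
(5) permitted from 1998-09-15 + 30 days = 1998-10-15 onward; 1998-10-24 is on or after that date.
(6) the permitted window runs from 1998-10-24 + 11 = 1998-11-04 to 1998-10-24 + 56 = 1998-12-19; done 1998-12-17, which is between those dates.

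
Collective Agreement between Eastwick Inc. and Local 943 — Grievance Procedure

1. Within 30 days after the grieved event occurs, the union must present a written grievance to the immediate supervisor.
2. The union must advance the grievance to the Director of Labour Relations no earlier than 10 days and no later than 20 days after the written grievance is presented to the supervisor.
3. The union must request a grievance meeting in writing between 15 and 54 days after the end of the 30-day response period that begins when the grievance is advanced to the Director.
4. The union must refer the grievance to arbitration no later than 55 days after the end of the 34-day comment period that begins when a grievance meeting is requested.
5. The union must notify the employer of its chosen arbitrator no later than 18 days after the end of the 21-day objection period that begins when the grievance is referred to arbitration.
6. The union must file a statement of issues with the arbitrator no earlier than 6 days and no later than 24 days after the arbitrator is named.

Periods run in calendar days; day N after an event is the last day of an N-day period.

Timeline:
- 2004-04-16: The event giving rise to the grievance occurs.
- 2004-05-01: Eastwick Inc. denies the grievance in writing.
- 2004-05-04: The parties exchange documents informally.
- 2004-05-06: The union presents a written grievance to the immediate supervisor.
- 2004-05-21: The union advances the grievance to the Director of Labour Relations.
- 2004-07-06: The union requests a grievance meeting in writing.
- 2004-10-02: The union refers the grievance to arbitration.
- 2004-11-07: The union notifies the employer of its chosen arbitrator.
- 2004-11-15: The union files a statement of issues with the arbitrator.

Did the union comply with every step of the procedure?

Yes

Step 1 — counting 30 days from 2004-04-16 (when the grieved event occurs) gives a deadline of 2004-05-16; done 2004-05-06 — timely.
Step 2 — 10 and 20 days from 2004-05-06 (when the written grievance is presented to the supervisor) are 2004-05-16 and 2004-05-26 respectively; done 2004-05-21 — within the window.
Step 3 — 15 and 54 days from 2004-06-20 (end of the 30-day response period, which began when the grievance is advanced to the Director on 2004-05-21) are 2004-07-05 and 2004-08-13 respectively; 2004-07-06 falls inside that range.
Step 4 — counting 55 days from 2004-08-09 (end of the 34-day comment period, which began when a grievance meeting is requested on 2004-07-06) gives a deadline of 2004-10-03; completed 2004-10-02, before the deadline.
Step 5 — counting 18 days from 2004-10-23 (end of the 21-day objection period, which began when the grievance is referred to arbitration on 2004-10-02) gives a deadline of 2004-11-10; 2004-11-07 is within that limit.
Step 6 — 6 and 24 days from 2004-11-07 (when the arbitrator is named) are 2004-11-13 and 2004-12-01 respectively; 2004-11-15 falls inside that range.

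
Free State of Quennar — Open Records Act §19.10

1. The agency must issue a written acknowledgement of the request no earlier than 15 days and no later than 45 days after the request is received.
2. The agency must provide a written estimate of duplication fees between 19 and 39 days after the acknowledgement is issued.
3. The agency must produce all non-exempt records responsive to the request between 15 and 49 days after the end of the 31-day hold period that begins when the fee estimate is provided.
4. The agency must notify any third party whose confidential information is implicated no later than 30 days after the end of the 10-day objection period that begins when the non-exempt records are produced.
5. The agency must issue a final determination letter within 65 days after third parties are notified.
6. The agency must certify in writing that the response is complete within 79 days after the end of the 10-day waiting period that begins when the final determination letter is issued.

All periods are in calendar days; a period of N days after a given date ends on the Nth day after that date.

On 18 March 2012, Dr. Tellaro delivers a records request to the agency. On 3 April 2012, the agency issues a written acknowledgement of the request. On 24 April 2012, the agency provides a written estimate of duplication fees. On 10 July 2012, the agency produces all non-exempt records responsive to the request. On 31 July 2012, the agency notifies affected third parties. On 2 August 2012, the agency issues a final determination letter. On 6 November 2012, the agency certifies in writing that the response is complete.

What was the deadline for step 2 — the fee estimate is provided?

Step 2 runs from 3 April 2012, when the acknowledgement is issued. The window is 19–39 days after 3 April 2012; it closes on 12 May 2012.

12 May 2012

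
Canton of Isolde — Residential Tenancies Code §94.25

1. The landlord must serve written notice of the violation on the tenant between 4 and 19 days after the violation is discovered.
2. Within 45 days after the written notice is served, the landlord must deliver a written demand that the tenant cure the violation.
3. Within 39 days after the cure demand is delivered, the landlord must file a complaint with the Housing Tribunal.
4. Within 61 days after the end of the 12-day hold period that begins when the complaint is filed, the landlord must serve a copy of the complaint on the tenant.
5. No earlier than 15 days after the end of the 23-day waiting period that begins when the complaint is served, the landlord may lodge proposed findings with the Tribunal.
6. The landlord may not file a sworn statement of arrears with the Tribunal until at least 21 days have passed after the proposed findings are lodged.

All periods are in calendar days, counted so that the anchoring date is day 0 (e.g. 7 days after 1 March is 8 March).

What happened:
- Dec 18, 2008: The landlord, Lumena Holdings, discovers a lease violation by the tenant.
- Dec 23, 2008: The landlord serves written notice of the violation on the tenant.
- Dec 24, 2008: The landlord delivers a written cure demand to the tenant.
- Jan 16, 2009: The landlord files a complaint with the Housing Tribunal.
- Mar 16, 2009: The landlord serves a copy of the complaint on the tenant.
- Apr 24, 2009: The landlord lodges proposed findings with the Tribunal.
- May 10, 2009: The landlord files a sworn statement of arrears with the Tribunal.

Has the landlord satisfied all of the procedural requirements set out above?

Step 1: the window is 4–19 days after Dec 18, 2008 (when the violation is discovered), so Dec 22, 2008 through Jan 6, 2009; Dec 23, 2008 falls inside that range.
Step 2: 45 days after Dec 23, 2008 (when the written notice is served) is Feb 6, 2009; completed Dec 24, 2008, before the deadline.
Step 3: 39 days after Dec 24, 2008 (when the cure demand is delivered) is Feb 1, 2009; done Jan 16, 2009 — timely.
Step 4: 61 days after Jan 28, 2009 (end of the 12-day hold period, which began when the complaint is filed on Jan 16, 2009) is Mar 30, 2009; completed Mar 16, 2009, before the deadline.
Step 5: the earliest permitted date is 15 days after Apr 8, 2009 (end of the 23-day waiting period, which began when the complaint is served on Mar 16, 2009), i.e. Apr 23, 2009; Apr 24, 2009 is on or after that date.
Step 6: the earliest permitted date is 21 days after Apr 24, 2009 (when the proposed findings are lodged), i.e. May 15, 2009; May 10, 2009 is 5 days before the earliest permitted date.

No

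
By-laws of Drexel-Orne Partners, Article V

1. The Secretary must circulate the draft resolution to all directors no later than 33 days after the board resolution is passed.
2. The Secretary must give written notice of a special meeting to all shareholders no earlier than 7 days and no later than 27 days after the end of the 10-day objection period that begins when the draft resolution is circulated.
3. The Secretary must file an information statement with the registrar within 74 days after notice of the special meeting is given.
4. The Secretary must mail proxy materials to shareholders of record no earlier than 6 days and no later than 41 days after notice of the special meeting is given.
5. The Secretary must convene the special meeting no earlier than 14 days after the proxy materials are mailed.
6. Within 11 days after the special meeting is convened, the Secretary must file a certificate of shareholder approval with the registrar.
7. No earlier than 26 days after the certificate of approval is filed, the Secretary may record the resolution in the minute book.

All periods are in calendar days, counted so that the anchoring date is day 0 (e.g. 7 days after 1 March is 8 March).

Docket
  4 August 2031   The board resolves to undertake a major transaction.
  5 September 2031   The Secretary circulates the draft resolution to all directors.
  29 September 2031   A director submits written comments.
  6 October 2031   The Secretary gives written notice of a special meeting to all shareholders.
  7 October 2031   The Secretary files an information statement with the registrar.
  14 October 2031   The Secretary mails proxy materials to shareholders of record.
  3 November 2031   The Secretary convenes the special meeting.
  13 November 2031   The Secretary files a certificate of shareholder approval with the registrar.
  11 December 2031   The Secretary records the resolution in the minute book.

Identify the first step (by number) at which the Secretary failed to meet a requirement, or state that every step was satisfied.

Step 1 — counting 33 days from 4 August 2031 (when the board resolution is passed) gives a deadline of 6 September 2031; 5 September 2031 is within that limit.
Step 2 — 7 and 27 days from 15 September 2031 (end of the 10-day objection period, which began when the draft resolution is circulated on 5 September 2031) are 22 September 2031 and 12 October 2031 respectively; done 6 October 2031 — within the window.
Step 3 — counting 74 days from 6 October 2031 (when notice of the special meeting is given) gives a deadline of 19 December 2031; done 7 October 2031 — timely.
Step 4 — 6 and 41 days from 6 October 2031 (when notice of the special meeting is given) are 12 October 2031 and 16 November 2031 respectively; done 14 October 2031, which is between those dates.
Step 5 — must wait 14 days from 14 October 2031 (when the proxy materials are mailed), so not before 28 October 2031; 3 November 2031 is on or after that date.
Step 6 — counting 11 days from 3 November 2031 (when the special meeting is convened) gives a deadline of 14 November 2031; done 13 November 2031 — timely.
Step 7 — must wait 26 days from 13 November 2031 (when the certificate of approval is filed), so not before 9 December 2031; done 11 December 2031 — permitted.

None — every step was satisfied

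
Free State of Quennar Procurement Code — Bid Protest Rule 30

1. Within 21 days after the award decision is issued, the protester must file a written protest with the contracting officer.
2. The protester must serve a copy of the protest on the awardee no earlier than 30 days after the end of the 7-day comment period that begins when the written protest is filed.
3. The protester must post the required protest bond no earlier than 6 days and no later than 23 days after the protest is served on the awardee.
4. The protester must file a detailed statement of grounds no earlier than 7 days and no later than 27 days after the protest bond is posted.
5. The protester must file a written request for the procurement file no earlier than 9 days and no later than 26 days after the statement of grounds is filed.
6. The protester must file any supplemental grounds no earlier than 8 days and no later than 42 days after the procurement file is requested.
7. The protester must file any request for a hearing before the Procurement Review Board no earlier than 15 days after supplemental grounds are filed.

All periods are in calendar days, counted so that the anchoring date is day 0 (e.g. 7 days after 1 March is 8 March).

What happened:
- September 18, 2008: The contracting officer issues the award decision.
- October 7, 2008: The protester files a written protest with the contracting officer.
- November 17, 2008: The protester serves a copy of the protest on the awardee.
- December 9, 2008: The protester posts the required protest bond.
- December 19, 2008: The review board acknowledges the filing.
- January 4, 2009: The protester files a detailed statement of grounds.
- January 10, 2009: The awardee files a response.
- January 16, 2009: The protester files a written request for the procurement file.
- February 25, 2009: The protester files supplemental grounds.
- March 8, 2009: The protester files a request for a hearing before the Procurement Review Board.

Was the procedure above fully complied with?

No

Step 1: 21 days after September 18, 2008 (when the award decision is issued) is October 9, 2008; done October 7, 2008 — timely.
Step 2: the earliest permitted date is 30 days after October 14, 2008 (end of the 7-day comment period, which began when the written protest is filed on October 7, 2008), i.e. November 13, 2008; done November 17, 2008 — permitted.
Step 3: the window is 6–23 days after November 17, 2008 (when the protest is served on the awardee), so November 23, 2008 through December 10, 2008; done December 9, 2008, which is between those dates.
Step 4: the window is 7–27 days after December 9, 2008 (when the protest bond is posted), so December 16, 2008 through January 5, 2009; January 4, 2009 falls inside that range.
Step 5: the window is 9–26 days after January 4, 2009 (when the statement of grounds is filed), so January 13, 2009 through January 30, 2009; done January 16, 2009, which is between those dates.
Step 6: the window is 8–42 days after January 16, 2009 (when the procurement file is requested), so January 24, 2009 through February 27, 2009; February 25, 2009 falls inside that range.
Step 7: the earliest permitted date is 15 days after February 25, 2009 (when supplemental grounds are filed), i.e. March 12, 2009; done March 8, 2009 — 4 days too early.
The analysis stops there.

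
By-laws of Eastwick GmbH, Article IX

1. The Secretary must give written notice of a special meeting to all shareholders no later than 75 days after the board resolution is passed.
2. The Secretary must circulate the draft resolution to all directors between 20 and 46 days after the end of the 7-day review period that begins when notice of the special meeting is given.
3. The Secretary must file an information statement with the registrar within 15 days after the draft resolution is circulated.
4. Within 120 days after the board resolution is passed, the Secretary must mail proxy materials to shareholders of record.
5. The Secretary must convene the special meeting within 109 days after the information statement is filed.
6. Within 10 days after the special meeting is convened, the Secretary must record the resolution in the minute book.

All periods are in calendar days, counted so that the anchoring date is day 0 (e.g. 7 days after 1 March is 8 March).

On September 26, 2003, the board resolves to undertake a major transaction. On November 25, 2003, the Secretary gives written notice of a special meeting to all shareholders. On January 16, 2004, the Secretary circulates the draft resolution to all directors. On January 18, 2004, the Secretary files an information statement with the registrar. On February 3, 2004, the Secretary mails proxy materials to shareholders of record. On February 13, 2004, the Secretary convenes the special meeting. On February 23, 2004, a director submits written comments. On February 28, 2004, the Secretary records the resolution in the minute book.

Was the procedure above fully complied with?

(1) due by September 26, 2003 + 75 days = December 10, 2003; done November 25, 2003 — timely.
(2) the permitted window runs from December 2, 2003 + 20 = December 22, 2003 to December 2, 2003 + 46 = January 17, 2004; January 16, 2004 falls inside that range.
(3) due by January 16, 2004 + 15 days = January 31, 2004; completed January 18, 2004, before the deadline.
(4) due by September 26, 2003 + 120 days = January 24, 2004; done February 3, 2004 — 10 days late.

No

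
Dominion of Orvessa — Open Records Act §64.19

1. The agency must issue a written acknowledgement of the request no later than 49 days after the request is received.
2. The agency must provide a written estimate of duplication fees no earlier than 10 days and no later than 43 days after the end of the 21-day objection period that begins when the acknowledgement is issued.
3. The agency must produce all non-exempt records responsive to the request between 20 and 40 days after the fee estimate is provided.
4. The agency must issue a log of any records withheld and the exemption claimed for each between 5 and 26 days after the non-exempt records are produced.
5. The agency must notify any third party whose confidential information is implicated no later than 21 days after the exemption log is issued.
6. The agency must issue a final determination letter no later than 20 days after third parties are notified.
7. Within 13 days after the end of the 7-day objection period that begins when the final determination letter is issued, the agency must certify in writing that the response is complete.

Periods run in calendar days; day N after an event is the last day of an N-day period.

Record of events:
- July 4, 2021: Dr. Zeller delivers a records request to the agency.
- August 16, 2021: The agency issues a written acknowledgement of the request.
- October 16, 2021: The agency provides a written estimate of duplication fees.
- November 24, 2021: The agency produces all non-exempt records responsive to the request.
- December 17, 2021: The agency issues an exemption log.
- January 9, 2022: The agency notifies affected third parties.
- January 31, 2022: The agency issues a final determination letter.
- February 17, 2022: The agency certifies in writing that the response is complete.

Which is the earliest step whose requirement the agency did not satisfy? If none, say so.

Step 5

Step 1 — counting 49 days from July 4, 2021 (when the request is received) gives a deadline of August 22, 2021; done August 16, 2021 — timely.
Step 2 — 10 and 43 days from September 6, 2021 (end of the 21-day objection period, which began when the acknowledgement is issued on August 16, 2021) are September 16, 2021 and October 19, 2021 respectively; done October 16, 2021, which is between those dates.
Step 3 — 20 and 40 days from October 16, 2021 (when the fee estimate is provided) are November 5, 2021 and November 25, 2021 respectively; done November 24, 2021, which is between those dates.
Step 4 — 5 and 26 days from November 24, 2021 (when the non-exempt records are produced) are November 29, 2021 and December 20, 2021 respectively; done December 17, 2021, which is between those dates.
Step 5 — counting 21 days from December 17, 2021 (when the exemption log is issued) gives a deadline of January 7, 2022; January 9, 2022 misses that deadline by 2 days.
The procedure was therefore not followed at step 5.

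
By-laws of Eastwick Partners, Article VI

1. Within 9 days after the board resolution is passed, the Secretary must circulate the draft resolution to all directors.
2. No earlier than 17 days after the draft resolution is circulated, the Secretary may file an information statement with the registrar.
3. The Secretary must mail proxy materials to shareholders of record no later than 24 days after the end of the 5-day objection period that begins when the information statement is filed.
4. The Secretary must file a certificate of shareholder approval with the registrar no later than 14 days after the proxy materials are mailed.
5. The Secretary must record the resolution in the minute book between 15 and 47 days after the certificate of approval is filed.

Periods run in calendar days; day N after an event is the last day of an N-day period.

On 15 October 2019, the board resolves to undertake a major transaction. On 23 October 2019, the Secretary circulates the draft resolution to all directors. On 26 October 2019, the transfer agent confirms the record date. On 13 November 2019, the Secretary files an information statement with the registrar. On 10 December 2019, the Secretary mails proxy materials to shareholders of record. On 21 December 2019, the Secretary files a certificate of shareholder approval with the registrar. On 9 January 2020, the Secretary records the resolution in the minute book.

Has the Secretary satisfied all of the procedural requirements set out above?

Step 1: 9 days after 15 October 2019 (when the board resolution is passed) is 24 October 2019; completed 23 October 2019, before the deadline.
Step 2: the earliest permitted date is 17 days after 23 October 2019 (when the draft resolution is circulated), i.e. 9 November 2019; done 13 November 2019 — permitted.
Step 3: 24 days after 18 November 2019 (end of the 5-day objection period, which began when the information statement is filed on 13 November 2019) is 12 December 2019; done 10 December 2019 — timely.
Step 4: 14 days after 10 December 2019 (when the proxy materials are mailed) is 24 December 2019; done 21 December 2019 — timely.
Step 5: the window is 15–47 days after 21 December 2019 (when the certificate of approval is filed), so 5 January 2020 through 6 February 2020; done 9 January 2020, which is between those dates.

Yes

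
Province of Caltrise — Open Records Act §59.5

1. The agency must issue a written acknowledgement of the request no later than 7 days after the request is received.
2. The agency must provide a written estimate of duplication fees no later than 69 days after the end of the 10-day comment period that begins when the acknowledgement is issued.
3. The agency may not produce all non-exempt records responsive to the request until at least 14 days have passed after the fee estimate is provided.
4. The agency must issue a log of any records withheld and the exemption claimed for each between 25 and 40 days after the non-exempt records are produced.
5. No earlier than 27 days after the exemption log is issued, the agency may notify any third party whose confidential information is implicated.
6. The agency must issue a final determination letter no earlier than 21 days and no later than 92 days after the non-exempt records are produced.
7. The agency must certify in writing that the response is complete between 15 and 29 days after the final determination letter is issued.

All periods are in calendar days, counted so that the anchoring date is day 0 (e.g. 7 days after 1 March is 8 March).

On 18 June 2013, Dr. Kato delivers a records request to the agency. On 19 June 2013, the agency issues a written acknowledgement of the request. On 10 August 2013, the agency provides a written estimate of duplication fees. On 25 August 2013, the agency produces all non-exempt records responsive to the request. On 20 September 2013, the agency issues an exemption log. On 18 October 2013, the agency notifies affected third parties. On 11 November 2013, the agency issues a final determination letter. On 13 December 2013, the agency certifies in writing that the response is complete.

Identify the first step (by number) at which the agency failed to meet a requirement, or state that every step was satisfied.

Step 7

(1) due by 18 June 2013 + 7 days = 25 June 2013; 19 June 2013 is within that limit.
(2) due by 29 June 2013 + 69 days = 6 September 2013; 10 August 2013 is within that limit.
(3) permitted from 10 August 2013 + 14 days = 24 August 2013 onward; 25 August 2013 is on or after that date.
(4) the permitted window runs from 25 August 2013 + 25 = 19 September 2013 to 25 August 2013 + 40 = 4 October 2013; done 20 September 2013, which is between those dates.
(5) permitted from 20 September 2013 + 27 days = 17 October 2013 onward; done 18 October 2013 — permitted.
(6) the permitted window runs from 25 August 2013 + 21 = 15 September 2013 to 25 August 2013 + 92 = 25 November 2013; done 11 November 2013 — within the window.
(7) the permitted window runs from 11 November 2013 + 15 = 26 November 2013 to 11 November 2013 + 29 = 10 December 2013; done 13 December 2013 — 3 days after the window closed.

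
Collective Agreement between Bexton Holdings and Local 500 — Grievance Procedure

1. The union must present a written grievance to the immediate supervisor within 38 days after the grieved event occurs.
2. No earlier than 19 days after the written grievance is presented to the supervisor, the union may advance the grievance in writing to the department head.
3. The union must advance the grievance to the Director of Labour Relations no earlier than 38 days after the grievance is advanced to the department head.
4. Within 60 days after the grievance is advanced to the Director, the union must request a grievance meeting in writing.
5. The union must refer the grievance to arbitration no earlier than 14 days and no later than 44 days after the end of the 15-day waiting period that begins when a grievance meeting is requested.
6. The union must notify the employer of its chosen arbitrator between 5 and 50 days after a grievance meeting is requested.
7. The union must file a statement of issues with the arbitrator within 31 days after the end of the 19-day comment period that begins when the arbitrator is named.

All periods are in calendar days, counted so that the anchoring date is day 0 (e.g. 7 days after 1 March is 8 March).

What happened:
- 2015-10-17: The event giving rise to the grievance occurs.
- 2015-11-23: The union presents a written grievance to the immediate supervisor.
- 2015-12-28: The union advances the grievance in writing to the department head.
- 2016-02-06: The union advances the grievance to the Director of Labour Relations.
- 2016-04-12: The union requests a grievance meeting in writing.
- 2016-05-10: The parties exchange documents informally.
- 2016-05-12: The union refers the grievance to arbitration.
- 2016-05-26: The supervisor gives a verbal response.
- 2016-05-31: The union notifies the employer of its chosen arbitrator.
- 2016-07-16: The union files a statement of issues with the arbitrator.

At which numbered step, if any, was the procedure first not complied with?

Step 4

(1) due by 2015-10-17 + 38 days = 2015-11-24; completed 2015-11-23, before the deadline.
(2) permitted from 2015-11-23 + 19 days = 2015-12-12 onward; done 2015-12-28 — permitted.
(3) permitted from 2015-12-28 + 38 days = 2016-02-04 onward; 2016-02-06 is on or after that date.
(4) due by 2016-02-06 + 60 days = 2016-04-06; done 2016-04-12 — 6 days late.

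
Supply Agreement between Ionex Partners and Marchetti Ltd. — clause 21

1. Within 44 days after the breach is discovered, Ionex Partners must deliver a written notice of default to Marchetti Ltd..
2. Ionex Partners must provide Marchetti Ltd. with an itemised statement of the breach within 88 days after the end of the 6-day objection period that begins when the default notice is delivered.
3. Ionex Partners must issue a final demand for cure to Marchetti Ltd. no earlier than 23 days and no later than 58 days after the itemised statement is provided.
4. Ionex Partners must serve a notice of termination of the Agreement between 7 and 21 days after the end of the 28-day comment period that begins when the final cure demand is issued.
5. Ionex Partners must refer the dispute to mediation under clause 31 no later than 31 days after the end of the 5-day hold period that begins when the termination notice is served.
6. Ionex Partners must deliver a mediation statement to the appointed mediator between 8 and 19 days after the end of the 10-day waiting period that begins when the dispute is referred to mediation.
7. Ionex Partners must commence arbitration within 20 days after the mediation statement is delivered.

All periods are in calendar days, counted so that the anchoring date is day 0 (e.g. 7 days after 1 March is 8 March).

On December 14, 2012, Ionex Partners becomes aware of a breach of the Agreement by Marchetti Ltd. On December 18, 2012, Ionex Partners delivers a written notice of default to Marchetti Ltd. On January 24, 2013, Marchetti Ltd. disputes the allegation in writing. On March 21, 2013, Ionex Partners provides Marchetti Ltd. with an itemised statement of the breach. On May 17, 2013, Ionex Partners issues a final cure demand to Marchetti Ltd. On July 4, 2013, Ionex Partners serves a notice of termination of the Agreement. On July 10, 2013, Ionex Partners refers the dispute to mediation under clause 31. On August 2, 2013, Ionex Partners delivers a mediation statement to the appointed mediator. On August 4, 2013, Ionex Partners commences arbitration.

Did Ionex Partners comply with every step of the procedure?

Yes

(1) due by December 14, 2012 + 44 days = January 27, 2013; completed December 18, 2012, before the deadline.
(2) due by December 24, 2012 + 88 days = March 22, 2013; done March 21, 2013 — timely.
(3) the permitted window runs from March 21, 2013 + 23 = April 13, 2013 to March 21, 2013 + 58 = May 18, 2013; done May 17, 2013 — within the window.
(4) the permitted window runs from June 14, 2013 + 7 = June 21, 2013 to June 14, 2013 + 21 = July 5, 2013; July 4, 2013 falls inside that range.
(5) due by July 9, 2013 + 31 days = August 9, 2013; done July 10, 2013 — timely.
(6) the permitted window runs from July 20, 2013 + 8 = July 28, 2013 to July 20, 2013 + 19 = August 8, 2013; August 2, 2013 falls inside that range.
(7) due by August 2, 2013 + 20 days = August 22, 2013; done August 4, 2013 — timely.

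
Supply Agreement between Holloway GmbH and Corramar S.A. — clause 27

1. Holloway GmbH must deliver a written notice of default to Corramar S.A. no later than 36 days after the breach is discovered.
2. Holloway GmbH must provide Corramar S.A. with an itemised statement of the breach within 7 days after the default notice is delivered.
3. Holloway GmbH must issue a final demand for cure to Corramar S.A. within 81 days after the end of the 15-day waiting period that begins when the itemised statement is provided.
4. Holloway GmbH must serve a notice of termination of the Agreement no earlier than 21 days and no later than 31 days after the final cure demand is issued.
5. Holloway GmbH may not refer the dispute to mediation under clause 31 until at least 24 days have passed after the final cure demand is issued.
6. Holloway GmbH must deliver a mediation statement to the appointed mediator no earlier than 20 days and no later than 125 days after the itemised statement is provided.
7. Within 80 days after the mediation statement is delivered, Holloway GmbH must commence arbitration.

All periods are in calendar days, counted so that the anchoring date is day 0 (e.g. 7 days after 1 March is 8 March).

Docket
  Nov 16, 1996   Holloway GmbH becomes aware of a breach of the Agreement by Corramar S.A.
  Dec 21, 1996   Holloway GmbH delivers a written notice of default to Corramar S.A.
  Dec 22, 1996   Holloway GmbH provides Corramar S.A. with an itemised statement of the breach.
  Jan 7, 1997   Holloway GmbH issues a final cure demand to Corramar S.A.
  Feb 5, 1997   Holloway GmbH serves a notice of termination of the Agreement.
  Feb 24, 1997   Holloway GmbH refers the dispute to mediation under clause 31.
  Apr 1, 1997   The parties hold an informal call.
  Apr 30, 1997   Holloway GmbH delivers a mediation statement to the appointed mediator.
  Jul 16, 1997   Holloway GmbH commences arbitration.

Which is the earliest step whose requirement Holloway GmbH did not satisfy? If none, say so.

Step 6

Step 1: 36 days after Nov 16, 1996 (when the breach is discovered) is Dec 22, 1996; Dec 21, 1996 is within that limit.
Step 2: 7 days after Dec 21, 1996 (when the default notice is delivered) is Dec 28, 1996; completed Dec 22, 1996, before the deadline.
Step 3: 81 days after Jan 6, 1997 (end of the 15-day waiting period, which began when the itemised statement is provided on Dec 22, 1996) is Mar 28, 1997; done Jan 7, 1997 — timely.
Step 4: the window is 21–31 days after Jan 7, 1997 (when the final cure demand is issued), so Jan 28, 1997 through Feb 7, 1997; done Feb 5, 1997 — within the window.
Step 5: the earliest permitted date is 24 days after Jan 7, 1997 (when the final cure demand is issued), i.e. Jan 31, 1997; Feb 24, 1997 is on or after that date.
Step 6: the window is 20–125 days after Dec 22, 1996 (when the itemised statement is provided), so Jan 11, 1997 through Apr 26, 1997; done Apr 30, 1997 — 4 days after the window closed.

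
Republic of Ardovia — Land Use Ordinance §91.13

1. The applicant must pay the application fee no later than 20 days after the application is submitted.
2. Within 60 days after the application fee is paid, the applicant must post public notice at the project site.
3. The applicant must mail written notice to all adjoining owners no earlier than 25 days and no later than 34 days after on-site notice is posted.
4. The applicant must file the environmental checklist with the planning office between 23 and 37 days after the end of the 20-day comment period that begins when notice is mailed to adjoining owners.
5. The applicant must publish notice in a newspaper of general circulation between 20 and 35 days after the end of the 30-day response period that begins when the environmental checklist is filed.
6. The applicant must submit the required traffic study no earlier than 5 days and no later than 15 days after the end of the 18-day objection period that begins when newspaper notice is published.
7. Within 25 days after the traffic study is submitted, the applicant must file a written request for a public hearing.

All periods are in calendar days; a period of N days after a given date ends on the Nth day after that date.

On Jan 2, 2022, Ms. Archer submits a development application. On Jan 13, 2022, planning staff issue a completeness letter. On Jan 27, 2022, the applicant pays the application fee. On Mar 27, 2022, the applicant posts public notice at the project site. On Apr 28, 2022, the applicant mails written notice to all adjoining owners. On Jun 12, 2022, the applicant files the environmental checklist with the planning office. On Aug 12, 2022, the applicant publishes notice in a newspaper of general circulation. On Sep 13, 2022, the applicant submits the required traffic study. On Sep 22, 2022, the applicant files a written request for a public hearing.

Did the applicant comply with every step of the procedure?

(1) due by Jan 2, 2022 + 20 days = Jan 22, 2022; done Jan 27, 2022 — 5 days late.
That is the first point of non-compliance.

No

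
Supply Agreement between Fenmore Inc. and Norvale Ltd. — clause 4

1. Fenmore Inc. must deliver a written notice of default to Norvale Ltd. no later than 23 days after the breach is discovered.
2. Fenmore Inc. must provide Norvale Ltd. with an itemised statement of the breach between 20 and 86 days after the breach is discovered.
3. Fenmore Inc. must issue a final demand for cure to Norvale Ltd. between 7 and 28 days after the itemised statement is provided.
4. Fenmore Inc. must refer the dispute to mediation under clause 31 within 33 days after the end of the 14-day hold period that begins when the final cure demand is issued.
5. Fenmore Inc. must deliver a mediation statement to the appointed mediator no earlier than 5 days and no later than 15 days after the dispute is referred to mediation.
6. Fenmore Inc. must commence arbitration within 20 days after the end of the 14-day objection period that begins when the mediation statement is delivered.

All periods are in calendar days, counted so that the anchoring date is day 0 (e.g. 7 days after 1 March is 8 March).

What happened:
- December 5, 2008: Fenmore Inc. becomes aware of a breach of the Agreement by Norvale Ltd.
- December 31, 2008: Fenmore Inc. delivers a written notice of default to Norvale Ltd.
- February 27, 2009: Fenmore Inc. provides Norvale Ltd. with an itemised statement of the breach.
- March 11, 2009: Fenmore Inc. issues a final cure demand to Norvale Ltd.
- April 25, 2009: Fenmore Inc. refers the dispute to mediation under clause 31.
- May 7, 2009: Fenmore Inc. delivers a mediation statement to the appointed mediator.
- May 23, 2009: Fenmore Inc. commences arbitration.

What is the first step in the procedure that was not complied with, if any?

Step 1: 23 days after December 5, 2008 (when the breach is discovered) is December 28, 2008; December 31, 2008 misses that deadline by 3 days.

Step 1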